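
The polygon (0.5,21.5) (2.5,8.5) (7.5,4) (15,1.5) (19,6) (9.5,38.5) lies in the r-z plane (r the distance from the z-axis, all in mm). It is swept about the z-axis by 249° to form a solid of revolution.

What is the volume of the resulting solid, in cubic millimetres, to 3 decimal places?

Volume = 15486.779 mm³

Profile (r,z), 6 vertices: (0.5,21.5) (2.5,8.5) (7.5,4) (15,1.5) (19,6) (9.5,38.5)
edge 0: (0.5,21.5)→(2.5,8.5)  cross = 0.5·8.5 − 2.5·21.5 = -49.5000; (r_i+r_j)·cross = 3·-49.5000 = -148.5000
edge 1: (2.5,8.5)→(7.5,4)  cross = 2.5·4 − 7.5·8.5 = -53.7500; (r_i+r_j)·cross = 10·-53.7500 = -537.5000
edge 2: (7.5,4)→(15,1.5)  cross = 7.5·1.5 − 15·4 = -48.7500; (r_i+r_j)·cross = 22.5·-48.7500 = -1096.8750
edge 3: (15,1.5)→(19,6)  cross = 15·6 − 19·1.5 = 61.5000; (r_i+r_j)·cross = 34·61.5000 = 2091.0000
edge 4: (19,6)→(9.5,38.5)  cross = 19·38.5 − 9.5·6 = 674.5000; (r_i+r_j)·cross = 28.5·674.5000 = 19223.2500
edge 5: (9.5,38.5)→(0.5,21.5)  cross = 9.5·21.5 − 0.5·38.5 = 185.0000; (r_i+r_j)·cross = 10·185.0000 = 1850.0000
Σcross = 769.0000 → A = |Σcross|/2 = 384.5000 mm²
Σ(r_i+r_j)·cross = 21381.3750 → first moment M = |Σ|/6 = 3563.5625
R_c = M/A = 3563.5625/384.5000 = 9.2680 mm
θ = 249° = 4.345870 rad
V = θ·R_c·A = 4.345870·9.2680·384.5000 = 15486.779 mm³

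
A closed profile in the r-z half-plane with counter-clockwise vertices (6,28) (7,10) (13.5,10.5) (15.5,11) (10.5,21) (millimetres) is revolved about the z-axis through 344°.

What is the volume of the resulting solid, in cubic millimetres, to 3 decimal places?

Profile (r,z), 5 vertices: (6,28) (7,10) (13.5,10.5) (15.5,11) (10.5,21)
edge 0: (6,28)→(7,10)  cross = 6·10 − 7·28 = -136.0000; (r_i+r_j)·cross = 13·-136.0000 = -1768.0000
edge 1: (7,10)→(13.5,10.5)  cross = 7·10.5 − 13.5·10 = -61.5000; (r_i+r_j)·cross = 20.5·-61.5000 = -1260.7500
edge 2: (13.5,10.5)→(15.5,11)  cross = 13.5·11 − 15.5·10.5 = -14.2500; (r_i+r_j)·cross = 29·-14.2500 = -413.2500
edge 3: (15.5,11)→(10.5,21)  cross = 15.5·21 − 10.5·11 = 210.0000; (r_i+r_j)·cross = 26·210.0000 = 5460.0000
edge 4: (10.5,21)→(6,28)  cross = 10.5·28 − 6·21 = 168.0000; (r_i+r_j)·cross = 16.5·168.0000 = 2772.0000
Σcross = 166.2500 → A = |Σcross|/2 = 83.1250 mm²
Σ(r_i+r_j)·cross = 4790.0000 → first moment M = |Σ|/6 = 798.3333
R_c = M/A = 798.3333/83.1250 = 9.6040 mm
θ = 344° = 6.003933 rad
V = θ·R_c·A = 6.003933·9.6040·83.1250 = 4793.140 mm³

Volume = 4793.140 mm³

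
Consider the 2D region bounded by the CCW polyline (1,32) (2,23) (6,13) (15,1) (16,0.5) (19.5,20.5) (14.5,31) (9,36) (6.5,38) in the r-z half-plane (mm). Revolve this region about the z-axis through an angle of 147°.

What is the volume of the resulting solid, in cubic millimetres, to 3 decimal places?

Volume = 10755.298 mm³

Profile (r,z), 9 vertices: (1,32) (2,23) (6,13) (15,1) (16,0.5) (19.5,20.5) (14.5,31) (9,36) (6.5,38)
edge 0: (1,32)→(2,23)  cross = 1·23 − 2·32 = -41.0000; (r_i+r_j)·cross = 3·-41.0000 = -123.0000
edge 1: (2,23)→(6,13)  cross = 2·13 − 6·23 = -112.0000; (r_i+r_j)·cross = 8·-112.0000 = -896.0000
edge 2: (6,13)→(15,1)  cross = 6·1 − 15·13 = -189.0000; (r_i+r_j)·cross = 21·-189.0000 = -3969.0000
edge 3: (15,1)→(16,0.5)  cross = 15·0.5 − 16·1 = -8.5000; (r_i+r_j)·cross = 31·-8.5000 = -263.5000
edge 4: (16,0.5)→(19.5,20.5)  cross = 16·20.5 − 19.5·0.5 = 318.2500; (r_i+r_j)·cross = 35.5·318.2500 = 11297.8750
edge 5: (19.5,20.5)→(14.5,31)  cross = 19.5·31 − 14.5·20.5 = 307.2500; (r_i+r_j)·cross = 34·307.2500 = 10446.5000
edge 6: (14.5,31)→(9,36)  cross = 14.5·36 − 9·31 = 243.0000; (r_i+r_j)·cross = 23.5·243.0000 = 5710.5000
edge 7: (9,36)→(6.5,38)  cross = 9·38 − 6.5·36 = 108.0000; (r_i+r_j)·cross = 15.5·108.0000 = 1674.0000
edge 8: (6.5,38)→(1,32)  cross = 6.5·32 − 1·38 = 170.0000; (r_i+r_j)·cross = 7.5·170.0000 = 1275.0000
Σcross = 796.0000 → A = |Σcross|/2 = 398.0000 mm²
Σ(r_i+r_j)·cross = 25152.3750 → first moment M = |Σ|/6 = 4192.0625
R_c = M/A = 4192.0625/398.0000 = 10.5328 mm
θ = 147° = 2.565634 rad
V = θ·R_c·A = 2.565634·10.5328·398.0000 = 10755.298 mm³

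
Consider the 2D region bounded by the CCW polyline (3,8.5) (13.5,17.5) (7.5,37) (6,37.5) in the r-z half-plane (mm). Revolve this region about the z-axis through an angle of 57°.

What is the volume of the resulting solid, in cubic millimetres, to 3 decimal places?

Profile (r,z), 4 vertices: (3,8.5) (13.5,17.5) (7.5,37) (6,37.5)
edge 0: (3,8.5)→(13.5,17.5)  cross = 3·17.5 − 13.5·8.5 = -62.2500; (r_i+r_j)·cross = 16.5·-62.2500 = -1027.1250
edge 1: (13.5,17.5)→(7.5,37)  cross = 13.5·37 − 7.5·17.5 = 368.2500; (r_i+r_j)·cross = 21·368.2500 = 7733.2500
edge 2: (7.5,37)→(6,37.5)  cross = 7.5·37.5 − 6·37 = 59.2500; (r_i+r_j)·cross = 13.5·59.2500 = 799.8750
edge 3: (6,37.5)→(3,8.5)  cross = 6·8.5 − 3·37.5 = -61.5000; (r_i+r_j)·cross = 9·-61.5000 = -553.5000
Σcross = 303.7500 → A = |Σcross|/2 = 151.8750 mm²
Σ(r_i+r_j)·cross = 6952.5000 → first moment M = |Σ|/6 = 1158.7500
R_c = M/A = 1158.7500/151.8750 = 7.6296 mm
θ = 57° = 0.994838 rad
V = θ·R_c·A = 0.994838·7.6296·151.8750 = 1152.768 mm³

Volume = 1152.768 mm³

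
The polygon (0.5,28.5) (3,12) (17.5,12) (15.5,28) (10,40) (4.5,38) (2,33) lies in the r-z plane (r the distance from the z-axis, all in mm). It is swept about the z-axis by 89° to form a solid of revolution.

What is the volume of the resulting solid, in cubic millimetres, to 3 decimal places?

Profile (r,z), 7 vertices: (0.5,28.5) (3,12) (17.5,12) (15.5,28) (10,40) (4.5,38) (2,33)
edge 0: (0.5,28.5)→(3,12)  cross = 0.5·12 − 3·28.5 = -79.5000; (r_i+r_j)·cross = 3.5·-79.5000 = -278.2500
edge 1: (3,12)→(17.5,12)  cross = 3·12 − 17.5·12 = -174.0000; (r_i+r_j)·cross = 20.5·-174.0000 = -3567.0000
edge 2: (17.5,12)→(15.5,28)  cross = 17.5·28 − 15.5·12 = 304.0000; (r_i+r_j)·cross = 33·304.0000 = 10032.0000
edge 3: (15.5,28)→(10,40)  cross = 15.5·40 − 10·28 = 340.0000; (r_i+r_j)·cross = 25.5·340.0000 = 8670.0000
edge 4: (10,40)→(4.5,38)  cross = 10·38 − 4.5·40 = 200.0000; (r_i+r_j)·cross = 14.5·200.0000 = 2900.0000
edge 5: (4.5,38)→(2,33)  cross = 4.5·33 − 2·38 = 72.5000; (r_i+r_j)·cross = 6.5·72.5000 = 471.2500
edge 6: (2,33)→(0.5,28.5)  cross = 2·28.5 − 0.5·33 = 40.5000; (r_i+r_j)·cross = 2.5·40.5000 = 101.2500
Σcross = 703.5000 → A = |Σcross|/2 = 351.7500 mm²
Σ(r_i+r_j)·cross = 18329.2500 → first moment M = |Σ|/6 = 3054.8750
R_c = M/A = 3054.8750/351.7500 = 8.6848 mm
θ = 89° = 1.553343 rad
V = θ·R_c·A = 1.553343·8.6848·351.7500 = 4745.269 mm³

Volume = 4745.269 mm³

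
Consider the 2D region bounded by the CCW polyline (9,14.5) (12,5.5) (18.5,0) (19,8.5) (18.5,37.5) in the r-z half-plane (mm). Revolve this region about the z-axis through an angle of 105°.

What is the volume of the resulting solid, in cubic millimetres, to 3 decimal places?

Volume = 5832.694 mm³

Profile (r,z), 5 vertices: (9,14.5) (12,5.5) (18.5,0) (19,8.5) (18.5,37.5)
edge 0: (9,14.5)→(12,5.5)  cross = 9·5.5 − 12·14.5 = -124.5000; (r_i+r_j)·cross = 21·-124.5000 = -2614.5000
edge 1: (12,5.5)→(18.5,0)  cross = 12·0 − 18.5·5.5 = -101.7500; (r_i+r_j)·cross = 30.5·-101.7500 = -3103.3750
edge 2: (18.5,0)→(19,8.5)  cross = 18.5·8.5 − 19·0 = 157.2500; (r_i+r_j)·cross = 37.5·157.2500 = 5896.8750
edge 3: (19,8.5)→(18.5,37.5)  cross = 19·37.5 − 18.5·8.5 = 555.2500; (r_i+r_j)·cross = 37.5·555.2500 = 20821.8750
edge 4: (18.5,37.5)→(9,14.5)  cross = 18.5·14.5 − 9·37.5 = -69.2500; (r_i+r_j)·cross = 27.5·-69.2500 = -1904.3750
Σcross = 417.0000 → A = |Σcross|/2 = 208.5000 mm²
Σ(r_i+r_j)·cross = 19096.5000 → first moment M = |Σ|/6 = 3182.7500
R_c = M/A = 3182.7500/208.5000 = 15.2650 mm
θ = 105° = 1.832596 rad
V = θ·R_c·A = 1.832596·15.2650·208.5000 = 5832.694 mm³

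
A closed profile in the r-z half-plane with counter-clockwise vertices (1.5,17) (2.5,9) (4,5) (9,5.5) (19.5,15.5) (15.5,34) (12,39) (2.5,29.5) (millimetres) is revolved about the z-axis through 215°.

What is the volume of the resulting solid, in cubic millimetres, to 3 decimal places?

Volume = 15174.705 mm³

Profile (r,z), 8 vertices: (1.5,17) (2.5,9) (4,5) (9,5.5) (19.5,15.5) (15.5,34) (12,39) (2.5,29.5)
edge 0: (1.5,17)→(2.5,9)  cross = 1.5·9 − 2.5·17 = -29.0000; (r_i+r_j)·cross = 4·-29.0000 = -116.0000
edge 1: (2.5,9)→(4,5)  cross = 2.5·5 − 4·9 = -23.5000; (r_i+r_j)·cross = 6.5·-23.5000 = -152.7500
edge 2: (4,5)→(9,5.5)  cross = 4·5.5 − 9·5 = -23.0000; (r_i+r_j)·cross = 13·-23.0000 = -299.0000
edge 3: (9,5.5)→(19.5,15.5)  cross = 9·15.5 − 19.5·5.5 = 32.2500; (r_i+r_j)·cross = 28.5·32.2500 = 919.1250
edge 4: (19.5,15.5)→(15.5,34)  cross = 19.5·34 − 15.5·15.5 = 422.7500; (r_i+r_j)·cross = 35·422.7500 = 14796.2500
edge 5: (15.5,34)→(12,39)  cross = 15.5·39 − 12·34 = 196.5000; (r_i+r_j)·cross = 27.5·196.5000 = 5403.7500
edge 6: (12,39)→(2.5,29.5)  cross = 12·29.5 − 2.5·39 = 256.5000; (r_i+r_j)·cross = 14.5·256.5000 = 3719.2500
edge 7: (2.5,29.5)→(1.5,17)  cross = 2.5·17 − 1.5·29.5 = -1.7500; (r_i+r_j)·cross = 4·-1.7500 = -7.0000
Σcross = 830.7500 → A = |Σcross|/2 = 415.3750 mm²
Σ(r_i+r_j)·cross = 24263.6250 → first moment M = |Σ|/6 = 4043.9375
R_c = M/A = 4043.9375/415.3750 = 9.7356 mm
θ = 215° = 3.752458 rad
V = θ·R_c·A = 3.752458·9.7356·415.3750 = 15174.705 mm³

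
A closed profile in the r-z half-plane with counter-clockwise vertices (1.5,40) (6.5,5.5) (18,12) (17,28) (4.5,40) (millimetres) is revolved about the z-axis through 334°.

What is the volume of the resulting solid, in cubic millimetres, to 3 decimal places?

Profile (r,z), 5 vertices: (1.5,40) (6.5,5.5) (18,12) (17,28) (4.5,40)
edge 0: (1.5,40)→(6.5,5.5)  cross = 1.5·5.5 − 6.5·40 = -251.7500; (r_i+r_j)·cross = 8·-251.7500 = -2014.0000
edge 1: (6.5,5.5)→(18,12)  cross = 6.5·12 − 18·5.5 = -21.0000; (r_i+r_j)·cross = 24.5·-21.0000 = -514.5000
edge 2: (18,12)→(17,28)  cross = 18·28 − 17·12 = 300.0000; (r_i+r_j)·cross = 35·300.0000 = 10500.0000
edge 3: (17,28)→(4.5,40)  cross = 17·40 − 4.5·28 = 554.0000; (r_i+r_j)·cross = 21.5·554.0000 = 11911.0000
edge 4: (4.5,40)→(1.5,40)  cross = 4.5·40 − 1.5·40 = 120.0000; (r_i+r_j)·cross = 6·120.0000 = 720.0000
Σcross = 701.2500 → A = |Σcross|/2 = 350.6250 mm²
Σ(r_i+r_j)·cross = 20602.5000 → first moment M = |Σ|/6 = 3433.7500
R_c = M/A = 3433.7500/350.6250 = 9.7932 mm
θ = 334° = 5.829400 rad
V = θ·R_c·A = 5.829400·9.7932·350.6250 = 20016.701 mm³

Volume = 20016.701 mm³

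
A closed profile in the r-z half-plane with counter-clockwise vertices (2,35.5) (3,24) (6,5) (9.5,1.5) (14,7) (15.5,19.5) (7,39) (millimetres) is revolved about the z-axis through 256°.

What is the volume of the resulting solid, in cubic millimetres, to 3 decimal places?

Volume = 11867.308 mm³

Profile (r,z), 7 vertices: (2,35.5) (3,24) (6,5) (9.5,1.5) (14,7) (15.5,19.5) (7,39)
edge 0: (2,35.5)→(3,24)  cross = 2·24 − 3·35.5 = -58.5000; (r_i+r_j)·cross = 5·-58.5000 = -292.5000
edge 1: (3,24)→(6,5)  cross = 3·5 − 6·24 = -129.0000; (r_i+r_j)·cross = 9·-129.0000 = -1161.0000
edge 2: (6,5)→(9.5,1.5)  cross = 6·1.5 − 9.5·5 = -38.5000; (r_i+r_j)·cross = 15.5·-38.5000 = -596.7500
edge 3: (9.5,1.5)→(14,7)  cross = 9.5·7 − 14·1.5 = 45.5000; (r_i+r_j)·cross = 23.5·45.5000 = 1069.2500
edge 4: (14,7)→(15.5,19.5)  cross = 14·19.5 − 15.5·7 = 164.5000; (r_i+r_j)·cross = 29.5·164.5000 = 4852.7500
edge 5: (15.5,19.5)→(7,39)  cross = 15.5·39 − 7·19.5 = 468.0000; (r_i+r_j)·cross = 22.5·468.0000 = 10530.0000
edge 6: (7,39)→(2,35.5)  cross = 7·35.5 − 2·39 = 170.5000; (r_i+r_j)·cross = 9·170.5000 = 1534.5000
Σcross = 622.5000 → A = |Σcross|/2 = 311.2500 mm²
Σ(r_i+r_j)·cross = 15936.2500 → first moment M = |Σ|/6 = 2656.0417
R_c = M/A = 2656.0417/311.2500 = 8.5335 mm
θ = 256° = 4.468043 rad
V = θ·R_c·A = 4.468043·8.5335·311.2500 = 11867.308 mm³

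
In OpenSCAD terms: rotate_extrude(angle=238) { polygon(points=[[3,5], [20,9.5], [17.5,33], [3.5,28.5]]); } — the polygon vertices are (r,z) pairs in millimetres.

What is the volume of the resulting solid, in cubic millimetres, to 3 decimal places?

Profile (r,z), 4 vertices: (3,5) (20,9.5) (17.5,33) (3.5,28.5)
edge 0: (3,5)→(20,9.5)  cross = 3·9.5 − 20·5 = -71.5000; (r_i+r_j)·cross = 23·-71.5000 = -1644.5000
edge 1: (20,9.5)→(17.5,33)  cross = 20·33 − 17.5·9.5 = 493.7500; (r_i+r_j)·cross = 37.5·493.7500 = 18515.6250
edge 2: (17.5,33)→(3.5,28.5)  cross = 17.5·28.5 − 3.5·33 = 383.2500; (r_i+r_j)·cross = 21·383.2500 = 8048.2500
edge 3: (3.5,28.5)→(3,5)  cross = 3.5·5 − 3·28.5 = -68.0000; (r_i+r_j)·cross = 6.5·-68.0000 = -442.0000
Σcross = 737.5000 → A = |Σcross|/2 = 368.7500 mm²
Σ(r_i+r_j)·cross = 24477.3750 → first moment M = |Σ|/6 = 4079.5625
R_c = M/A = 4079.5625/368.7500 = 11.0632 mm
θ = 238° = 4.153884 rad
V = θ·R_c·A = 4.153884·11.0632·368.7500 = 16946.028 mm³

Volume = 16946.028 mm³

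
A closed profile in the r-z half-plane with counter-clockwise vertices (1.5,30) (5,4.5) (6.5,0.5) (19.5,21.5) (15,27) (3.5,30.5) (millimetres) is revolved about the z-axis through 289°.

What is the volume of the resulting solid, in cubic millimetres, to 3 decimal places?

Profile (r,z), 6 vertices: (1.5,30) (5,4.5) (6.5,0.5) (19.5,21.5) (15,27) (3.5,30.5)
edge 0: (1.5,30)→(5,4.5)  cross = 1.5·4.5 − 5·30 = -143.2500; (r_i+r_j)·cross = 6.5·-143.2500 = -931.1250
edge 1: (5,4.5)→(6.5,0.5)  cross = 5·0.5 − 6.5·4.5 = -26.7500; (r_i+r_j)·cross = 11.5·-26.7500 = -307.6250
edge 2: (6.5,0.5)→(19.5,21.5)  cross = 6.5·21.5 − 19.5·0.5 = 130.0000; (r_i+r_j)·cross = 26·130.0000 = 3380.0000
edge 3: (19.5,21.5)→(15,27)  cross = 19.5·27 − 15·21.5 = 204.0000; (r_i+r_j)·cross = 34.5·204.0000 = 7038.0000
edge 4: (15,27)→(3.5,30.5)  cross = 15·30.5 − 3.5·27 = 363.0000; (r_i+r_j)·cross = 18.5·363.0000 = 6715.5000
edge 5: (3.5,30.5)→(1.5,30)  cross = 3.5·30 − 1.5·30.5 = 59.2500; (r_i+r_j)·cross = 5·59.2500 = 296.2500
Σcross = 586.2500 → A = |Σcross|/2 = 293.1250 mm²
Σ(r_i+r_j)·cross = 16191.0000 → first moment M = |Σ|/6 = 2698.5000
R_c = M/A = 2698.5000/293.1250 = 9.2060 mm
θ = 289° = 5.044002 rad
V = θ·R_c·A = 5.044002·9.2060·293.1250 = 13611.238 mm³

Volume = 13611.238 mm³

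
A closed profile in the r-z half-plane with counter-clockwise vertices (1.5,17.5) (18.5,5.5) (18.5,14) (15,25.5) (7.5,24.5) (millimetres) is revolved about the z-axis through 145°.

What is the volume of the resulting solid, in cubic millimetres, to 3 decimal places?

Volume = 5522.469 mm³

Profile (r,z), 5 vertices: (1.5,17.5) (18.5,5.5) (18.5,14) (15,25.5) (7.5,24.5)
edge 0: (1.5,17.5)→(18.5,5.5)  cross = 1.5·5.5 − 18.5·17.5 = -315.5000; (r_i+r_j)·cross = 20·-315.5000 = -6310.0000
edge 1: (18.5,5.5)→(18.5,14)  cross = 18.5·14 − 18.5·5.5 = 157.2500; (r_i+r_j)·cross = 37·157.2500 = 5818.2500
edge 2: (18.5,14)→(15,25.5)  cross = 18.5·25.5 − 15·14 = 261.7500; (r_i+r_j)·cross = 33.5·261.7500 = 8768.6250
edge 3: (15,25.5)→(7.5,24.5)  cross = 15·24.5 − 7.5·25.5 = 176.2500; (r_i+r_j)·cross = 22.5·176.2500 = 3965.6250
edge 4: (7.5,24.5)→(1.5,17.5)  cross = 7.5·17.5 − 1.5·24.5 = 94.5000; (r_i+r_j)·cross = 9·94.5000 = 850.5000
Σcross = 374.2500 → A = |Σcross|/2 = 187.1250 mm²
Σ(r_i+r_j)·cross = 13093.0000 → first moment M = |Σ|/6 = 2182.1667
R_c = M/A = 2182.1667/187.1250 = 11.6615 mm
θ = 145° = 2.530727 rad
V = θ·R_c·A = 2.530727·11.6615·187.1250 = 5522.469 mm³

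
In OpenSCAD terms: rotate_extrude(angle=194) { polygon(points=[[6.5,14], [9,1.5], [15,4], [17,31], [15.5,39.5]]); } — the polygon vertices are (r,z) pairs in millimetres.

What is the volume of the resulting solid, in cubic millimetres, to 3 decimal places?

Volume = 9344.697 mm³

Profile (r,z), 5 vertices: (6.5,14) (9,1.5) (15,4) (17,31) (15.5,39.5)
edge 0: (6.5,14)→(9,1.5)  cross = 6.5·1.5 − 9·14 = -116.2500; (r_i+r_j)·cross = 15.5·-116.2500 = -1801.8750
edge 1: (9,1.5)→(15,4)  cross = 9·4 − 15·1.5 = 13.5000; (r_i+r_j)·cross = 24·13.5000 = 324.0000
edge 2: (15,4)→(17,31)  cross = 15·31 − 17·4 = 397.0000; (r_i+r_j)·cross = 32·397.0000 = 12704.0000
edge 3: (17,31)→(15.5,39.5)  cross = 17·39.5 − 15.5·31 = 191.0000; (r_i+r_j)·cross = 32.5·191.0000 = 6207.5000
edge 4: (15.5,39.5)→(6.5,14)  cross = 15.5·14 − 6.5·39.5 = -39.7500; (r_i+r_j)·cross = 22·-39.7500 = -874.5000
Σcross = 445.5000 → A = |Σcross|/2 = 222.7500 mm²
Σ(r_i+r_j)·cross = 16559.1250 → first moment M = |Σ|/6 = 2759.8542
R_c = M/A = 2759.8542/222.7500 = 12.3899 mm
θ = 194° = 3.385939 rad
V = θ·R_c·A = 3.385939·12.3899·222.7500 = 9344.697 mm³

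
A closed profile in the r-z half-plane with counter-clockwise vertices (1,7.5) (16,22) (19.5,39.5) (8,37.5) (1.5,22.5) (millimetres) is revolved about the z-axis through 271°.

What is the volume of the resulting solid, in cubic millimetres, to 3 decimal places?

Volume = 14274.171 mm³

Profile (r,z), 5 vertices: (1,7.5) (16,22) (19.5,39.5) (8,37.5) (1.5,22.5)
edge 0: (1,7.5)→(16,22)  cross = 1·22 − 16·7.5 = -98.0000; (r_i+r_j)·cross = 17·-98.0000 = -1666.0000
edge 1: (16,22)→(19.5,39.5)  cross = 16·39.5 − 19.5·22 = 203.0000; (r_i+r_j)·cross = 35.5·203.0000 = 7206.5000
edge 2: (19.5,39.5)→(8,37.5)  cross = 19.5·37.5 − 8·39.5 = 415.2500; (r_i+r_j)·cross = 27.5·415.2500 = 11419.3750
edge 3: (8,37.5)→(1.5,22.5)  cross = 8·22.5 − 1.5·37.5 = 123.7500; (r_i+r_j)·cross = 9.5·123.7500 = 1175.6250
edge 4: (1.5,22.5)→(1,7.5)  cross = 1.5·7.5 − 1·22.5 = -11.2500; (r_i+r_j)·cross = 2.5·-11.2500 = -28.1250
Σcross = 632.7500 → A = |Σcross|/2 = 316.3750 mm²
Σ(r_i+r_j)·cross = 18107.3750 → first moment M = |Σ|/6 = 3017.8958
R_c = M/A = 3017.8958/316.3750 = 9.5390 mm
θ = 271° = 4.729842 rad
V = θ·R_c·A = 4.729842·9.5390·316.3750 = 14274.171 mm³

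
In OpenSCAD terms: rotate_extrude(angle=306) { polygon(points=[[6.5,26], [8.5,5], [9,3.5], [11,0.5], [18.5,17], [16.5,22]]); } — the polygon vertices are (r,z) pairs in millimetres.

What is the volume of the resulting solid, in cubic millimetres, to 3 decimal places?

Volume = 11103.999 mm³

Profile (r,z), 6 vertices: (6.5,26) (8.5,5) (9,3.5) (11,0.5) (18.5,17) (16.5,22)
edge 0: (6.5,26)→(8.5,5)  cross = 6.5·5 − 8.5·26 = -188.5000; (r_i+r_j)·cross = 15·-188.5000 = -2827.5000
edge 1: (8.5,5)→(9,3.5)  cross = 8.5·3.5 − 9·5 = -15.2500; (r_i+r_j)·cross = 17.5·-15.2500 = -266.8750
edge 2: (9,3.5)→(11,0.5)  cross = 9·0.5 − 11·3.5 = -34.0000; (r_i+r_j)·cross = 20·-34.0000 = -680.0000
edge 3: (11,0.5)→(18.5,17)  cross = 11·17 − 18.5·0.5 = 177.7500; (r_i+r_j)·cross = 29.5·177.7500 = 5243.6250
edge 4: (18.5,17)→(16.5,22)  cross = 18.5·22 − 16.5·17 = 126.5000; (r_i+r_j)·cross = 35·126.5000 = 4427.5000
edge 5: (16.5,22)→(6.5,26)  cross = 16.5·26 − 6.5·22 = 286.0000; (r_i+r_j)·cross = 23·286.0000 = 6578.0000
Σcross = 352.5000 → A = |Σcross|/2 = 176.2500 mm²
Σ(r_i+r_j)·cross = 12474.7500 → first moment M = |Σ|/6 = 2079.1250
R_c = M/A = 2079.1250/176.2500 = 11.7965 mm
θ = 306° = 5.340708 rad
V = θ·R_c·A = 5.340708·11.7965·176.2500 = 11103.999 mm³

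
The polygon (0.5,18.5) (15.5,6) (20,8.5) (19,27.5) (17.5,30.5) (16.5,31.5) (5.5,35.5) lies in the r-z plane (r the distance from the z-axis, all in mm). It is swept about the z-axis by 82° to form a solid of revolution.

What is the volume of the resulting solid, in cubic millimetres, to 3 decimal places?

Profile (r,z), 7 vertices: (0.5,18.5) (15.5,6) (20,8.5) (19,27.5) (17.5,30.5) (16.5,31.5) (5.5,35.5)
edge 0: (0.5,18.5)→(15.5,6)  cross = 0.5·6 − 15.5·18.5 = -283.7500; (r_i+r_j)·cross = 16·-283.7500 = -4540.0000
edge 1: (15.5,6)→(20,8.5)  cross = 15.5·8.5 − 20·6 = 11.7500; (r_i+r_j)·cross = 35.5·11.7500 = 417.1250
edge 2: (20,8.5)→(19,27.5)  cross = 20·27.5 − 19·8.5 = 388.5000; (r_i+r_j)·cross = 39·388.5000 = 15151.5000
edge 3: (19,27.5)→(17.5,30.5)  cross = 19·30.5 − 17.5·27.5 = 98.2500; (r_i+r_j)·cross = 36.5·98.2500 = 3586.1250
edge 4: (17.5,30.5)→(16.5,31.5)  cross = 17.5·31.5 − 16.5·30.5 = 48.0000; (r_i+r_j)·cross = 34·48.0000 = 1632.0000
edge 5: (16.5,31.5)→(5.5,35.5)  cross = 16.5·35.5 − 5.5·31.5 = 412.5000; (r_i+r_j)·cross = 22·412.5000 = 9075.0000
edge 6: (5.5,35.5)→(0.5,18.5)  cross = 5.5·18.5 − 0.5·35.5 = 84.0000; (r_i+r_j)·cross = 6·84.0000 = 504.0000
Σcross = 759.2500 → A = |Σcross|/2 = 379.6250 mm²
Σ(r_i+r_j)·cross = 25825.7500 → first moment M = |Σ|/6 = 4304.2917
R_c = M/A = 4304.2917/379.6250 = 11.3383 mm
θ = 82° = 1.431170 rad
V = θ·R_c·A = 1.431170·11.3383·379.6250 = 6160.173 mm³

Volume = 6160.173 mm³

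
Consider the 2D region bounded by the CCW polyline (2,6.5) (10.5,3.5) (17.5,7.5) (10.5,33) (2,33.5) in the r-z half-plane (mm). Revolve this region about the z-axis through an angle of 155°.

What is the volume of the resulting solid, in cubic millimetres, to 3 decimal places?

Profile (r,z), 5 vertices: (2,6.5) (10.5,3.5) (17.5,7.5) (10.5,33) (2,33.5)
edge 0: (2,6.5)→(10.5,3.5)  cross = 2·3.5 − 10.5·6.5 = -61.2500; (r_i+r_j)·cross = 12.5·-61.2500 = -765.6250
edge 1: (10.5,3.5)→(17.5,7.5)  cross = 10.5·7.5 − 17.5·3.5 = 17.5000; (r_i+r_j)·cross = 28·17.5000 = 490.0000
edge 2: (17.5,7.5)→(10.5,33)  cross = 17.5·33 − 10.5·7.5 = 498.7500; (r_i+r_j)·cross = 28·498.7500 = 13965.0000
edge 3: (10.5,33)→(2,33.5)  cross = 10.5·33.5 − 2·33 = 285.7500; (r_i+r_j)·cross = 12.5·285.7500 = 3571.8750
edge 4: (2,33.5)→(2,6.5)  cross = 2·6.5 − 2·33.5 = -54.0000; (r_i+r_j)·cross = 4·-54.0000 = -216.0000
Σcross = 686.7500 → A = |Σcross|/2 = 343.3750 mm²
Σ(r_i+r_j)·cross = 17045.2500 → first moment M = |Σ|/6 = 2840.8750
R_c = M/A = 2840.8750/343.3750 = 8.2734 mm
θ = 155° = 2.705260 rad
V = θ·R_c·A = 2.705260·8.2734·343.3750 = 7685.306 mm³

Volume = 7685.306 mm³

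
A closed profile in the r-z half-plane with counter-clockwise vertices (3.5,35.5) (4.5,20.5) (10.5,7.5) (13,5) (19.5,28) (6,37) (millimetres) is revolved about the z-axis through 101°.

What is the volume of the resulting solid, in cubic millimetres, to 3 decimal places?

Profile (r,z), 6 vertices: (3.5,35.5) (4.5,20.5) (10.5,7.5) (13,5) (19.5,28) (6,37)
edge 0: (3.5,35.5)→(4.5,20.5)  cross = 3.5·20.5 − 4.5·35.5 = -88.0000; (r_i+r_j)·cross = 8·-88.0000 = -704.0000
edge 1: (4.5,20.5)→(10.5,7.5)  cross = 4.5·7.5 − 10.5·20.5 = -181.5000; (r_i+r_j)·cross = 15·-181.5000 = -2722.5000
edge 2: (10.5,7.5)→(13,5)  cross = 10.5·5 − 13·7.5 = -45.0000; (r_i+r_j)·cross = 23.5·-45.0000 = -1057.5000
edge 3: (13,5)→(19.5,28)  cross = 13·28 − 19.5·5 = 266.5000; (r_i+r_j)·cross = 32.5·266.5000 = 8661.2500
edge 4: (19.5,28)→(6,37)  cross = 19.5·37 − 6·28 = 553.5000; (r_i+r_j)·cross = 25.5·553.5000 = 14114.2500
edge 5: (6,37)→(3.5,35.5)  cross = 6·35.5 − 3.5·37 = 83.5000; (r_i+r_j)·cross = 9.5·83.5000 = 793.2500
Σcross = 589.0000 → A = |Σcross|/2 = 294.5000 mm²
Σ(r_i+r_j)·cross = 19084.7500 → first moment M = |Σ|/6 = 3180.7917
R_c = M/A = 3180.7917/294.5000 = 10.8007 mm
θ = 101° = 1.762783 rad
V = θ·R_c·A = 1.762783·10.8007·294.5000 = 5607.044 mm³

Volume = 5607.044 mm³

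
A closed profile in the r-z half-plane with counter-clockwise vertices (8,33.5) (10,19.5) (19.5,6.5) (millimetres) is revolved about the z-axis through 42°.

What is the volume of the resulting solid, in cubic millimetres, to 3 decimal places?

Volume = 490.219 mm³

Profile (r,z), 3 vertices: (8,33.5) (10,19.5) (19.5,6.5)
edge 0: (8,33.5)→(10,19.5)  cross = 8·19.5 − 10·33.5 = -179.0000; (r_i+r_j)·cross = 18·-179.0000 = -3222.0000
edge 1: (10,19.5)→(19.5,6.5)  cross = 10·6.5 − 19.5·19.5 = -315.2500; (r_i+r_j)·cross = 29.5·-315.2500 = -9299.8750
edge 2: (19.5,6.5)→(8,33.5)  cross = 19.5·33.5 − 8·6.5 = 601.2500; (r_i+r_j)·cross = 27.5·601.2500 = 16534.3750
Σcross = 107.0000 → A = |Σcross|/2 = 53.5000 mm²
Σ(r_i+r_j)·cross = 4012.5000 → first moment M = |Σ|/6 = 668.7500
R_c = M/A = 668.7500/53.5000 = 12.5000 mm
θ = 42° = 0.733038 rad
V = θ·R_c·A = 0.733038·12.5000·53.5000 = 490.219 mm³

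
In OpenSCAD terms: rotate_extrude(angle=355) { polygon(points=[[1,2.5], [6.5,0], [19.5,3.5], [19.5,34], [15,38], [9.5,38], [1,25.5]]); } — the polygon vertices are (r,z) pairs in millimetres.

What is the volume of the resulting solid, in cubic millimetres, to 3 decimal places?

Profile (r,z), 7 vertices: (1,2.5) (6.5,0) (19.5,3.5) (19.5,34) (15,38) (9.5,38) (1,25.5)
edge 0: (1,2.5)→(6.5,0)  cross = 1·0 − 6.5·2.5 = -16.2500; (r_i+r_j)·cross = 7.5·-16.2500 = -121.8750
edge 1: (6.5,0)→(19.5,3.5)  cross = 6.5·3.5 − 19.5·0 = 22.7500; (r_i+r_j)·cross = 26·22.7500 = 591.5000
edge 2: (19.5,3.5)→(19.5,34)  cross = 19.5·34 − 19.5·3.5 = 594.7500; (r_i+r_j)·cross = 39·594.7500 = 23195.2500
edge 3: (19.5,34)→(15,38)  cross = 19.5·38 − 15·34 = 231.0000; (r_i+r_j)·cross = 34.5·231.0000 = 7969.5000
edge 4: (15,38)→(9.5,38)  cross = 15·38 − 9.5·38 = 209.0000; (r_i+r_j)·cross = 24.5·209.0000 = 5120.5000
edge 5: (9.5,38)→(1,25.5)  cross = 9.5·25.5 − 1·38 = 204.2500; (r_i+r_j)·cross = 10.5·204.2500 = 2144.6250
edge 6: (1,25.5)→(1,2.5)  cross = 1·2.5 − 1·25.5 = -23.0000; (r_i+r_j)·cross = 2·-23.0000 = -46.0000
Σcross = 1222.5000 → A = |Σcross|/2 = 611.2500 mm²
Σ(r_i+r_j)·cross = 38853.5000 → first moment M = |Σ|/6 = 6475.5833
R_c = M/A = 6475.5833/611.2500 = 10.5940 mm
θ = 355° = 6.195919 rad
V = θ·R_c·A = 6.195919·10.5940·611.2500 = 40122.189 mm³

Volume = 40122.189 mm³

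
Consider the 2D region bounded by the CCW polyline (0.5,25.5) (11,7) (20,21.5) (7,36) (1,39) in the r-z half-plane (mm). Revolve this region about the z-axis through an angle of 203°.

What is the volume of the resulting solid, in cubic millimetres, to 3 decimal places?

Profile (r,z), 5 vertices: (0.5,25.5) (11,7) (20,21.5) (7,36) (1,39)
edge 0: (0.5,25.5)→(11,7)  cross = 0.5·7 − 11·25.5 = -277.0000; (r_i+r_j)·cross = 11.5·-277.0000 = -3185.5000
edge 1: (11,7)→(20,21.5)  cross = 11·21.5 − 20·7 = 96.5000; (r_i+r_j)·cross = 31·96.5000 = 2991.5000
edge 2: (20,21.5)→(7,36)  cross = 20·36 − 7·21.5 = 569.5000; (r_i+r_j)·cross = 27·569.5000 = 15376.5000
edge 3: (7,36)→(1,39)  cross = 7·39 − 1·36 = 237.0000; (r_i+r_j)·cross = 8·237.0000 = 1896.0000
edge 4: (1,39)→(0.5,25.5)  cross = 1·25.5 − 0.5·39 = 6.0000; (r_i+r_j)·cross = 1.5·6.0000 = 9.0000
Σcross = 632.0000 → A = |Σcross|/2 = 316.0000 mm²
Σ(r_i+r_j)·cross = 17087.5000 → first moment M = |Σ|/6 = 2847.9167
R_c = M/A = 2847.9167/316.0000 = 9.0124 mm
θ = 203° = 3.543018 rad
V = θ·R_c·A = 3.543018·9.0124·316.0000 = 10090.221 mm³

Volume = 10090.221 mm³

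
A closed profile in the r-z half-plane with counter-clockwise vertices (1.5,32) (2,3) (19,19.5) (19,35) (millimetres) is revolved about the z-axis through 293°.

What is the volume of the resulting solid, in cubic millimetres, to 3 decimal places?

Profile (r,z), 4 vertices: (1.5,32) (2,3) (19,19.5) (19,35)
edge 0: (1.5,32)→(2,3)  cross = 1.5·3 − 2·32 = -59.5000; (r_i+r_j)·cross = 3.5·-59.5000 = -208.2500
edge 1: (2,3)→(19,19.5)  cross = 2·19.5 − 19·3 = -18.0000; (r_i+r_j)·cross = 21·-18.0000 = -378.0000
edge 2: (19,19.5)→(19,35)  cross = 19·35 − 19·19.5 = 294.5000; (r_i+r_j)·cross = 38·294.5000 = 11191.0000
edge 3: (19,35)→(1.5,32)  cross = 19·32 − 1.5·35 = 555.5000; (r_i+r_j)·cross = 20.5·555.5000 = 11387.7500
Σcross = 772.5000 → A = |Σcross|/2 = 386.2500 mm²
Σ(r_i+r_j)·cross = 21992.5000 → first moment M = |Σ|/6 = 3665.4167
R_c = M/A = 3665.4167/386.2500 = 9.4898 mm
θ = 293° = 5.113815 rad
V = θ·R_c·A = 5.113815·9.4898·386.2500 = 18744.262 mm³

Volume = 18744.262 mm³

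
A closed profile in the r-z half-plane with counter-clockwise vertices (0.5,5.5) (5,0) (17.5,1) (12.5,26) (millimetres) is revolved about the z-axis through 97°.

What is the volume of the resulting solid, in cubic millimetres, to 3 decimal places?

Profile (r,z), 4 vertices: (0.5,5.5) (5,0) (17.5,1) (12.5,26)
edge 0: (0.5,5.5)→(5,0)  cross = 0.5·0 − 5·5.5 = -27.5000; (r_i+r_j)·cross = 5.5·-27.5000 = -151.2500
edge 1: (5,0)→(17.5,1)  cross = 5·1 − 17.5·0 = 5.0000; (r_i+r_j)·cross = 22.5·5.0000 = 112.5000
edge 2: (17.5,1)→(12.5,26)  cross = 17.5·26 − 12.5·1 = 442.5000; (r_i+r_j)·cross = 30·442.5000 = 13275.0000
edge 3: (12.5,26)→(0.5,5.5)  cross = 12.5·5.5 − 0.5·26 = 55.7500; (r_i+r_j)·cross = 13·55.7500 = 724.7500
Σcross = 475.7500 → A = |Σcross|/2 = 237.8750 mm²
Σ(r_i+r_j)·cross = 13961.0000 → first moment M = |Σ|/6 = 2326.8333
R_c = M/A = 2326.8333/237.8750 = 9.7817 mm
θ = 97° = 1.692969 rad
V = θ·R_c·A = 1.692969·9.7817·237.8750 = 3939.258 mm³

Volume = 3939.258 mm³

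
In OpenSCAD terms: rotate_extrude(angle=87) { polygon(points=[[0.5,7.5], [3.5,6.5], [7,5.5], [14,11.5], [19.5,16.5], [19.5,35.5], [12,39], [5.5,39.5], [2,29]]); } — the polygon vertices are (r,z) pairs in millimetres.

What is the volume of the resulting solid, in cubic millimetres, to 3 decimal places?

Volume = 7608.505 mm³

Profile (r,z), 9 vertices: (0.5,7.5) (3.5,6.5) (7,5.5) (14,11.5) (19.5,16.5) (19.5,35.5) (12,39) (5.5,39.5) (2,29)
edge 0: (0.5,7.5)→(3.5,6.5)  cross = 0.5·6.5 − 3.5·7.5 = -23.0000; (r_i+r_j)·cross = 4·-23.0000 = -92.0000
edge 1: (3.5,6.5)→(7,5.5)  cross = 3.5·5.5 − 7·6.5 = -26.2500; (r_i+r_j)·cross = 10.5·-26.2500 = -275.6250
edge 2: (7,5.5)→(14,11.5)  cross = 7·11.5 − 14·5.5 = 3.5000; (r_i+r_j)·cross = 21·3.5000 = 73.5000
edge 3: (14,11.5)→(19.5,16.5)  cross = 14·16.5 − 19.5·11.5 = 6.7500; (r_i+r_j)·cross = 33.5·6.7500 = 226.1250
edge 4: (19.5,16.5)→(19.5,35.5)  cross = 19.5·35.5 − 19.5·16.5 = 370.5000; (r_i+r_j)·cross = 39·370.5000 = 14449.5000
edge 5: (19.5,35.5)→(12,39)  cross = 19.5·39 − 12·35.5 = 334.5000; (r_i+r_j)·cross = 31.5·334.5000 = 10536.7500
edge 6: (12,39)→(5.5,39.5)  cross = 12·39.5 − 5.5·39 = 259.5000; (r_i+r_j)·cross = 17.5·259.5000 = 4541.2500
edge 7: (5.5,39.5)→(2,29)  cross = 5.5·29 − 2·39.5 = 80.5000; (r_i+r_j)·cross = 7.5·80.5000 = 603.7500
edge 8: (2,29)→(0.5,7.5)  cross = 2·7.5 − 0.5·29 = 0.5000; (r_i+r_j)·cross = 2.5·0.5000 = 1.2500
Σcross = 1006.5000 → A = |Σcross|/2 = 503.2500 mm²
Σ(r_i+r_j)·cross = 30064.5000 → first moment M = |Σ|/6 = 5010.7500
R_c = M/A = 5010.7500/503.2500 = 9.9568 mm
θ = 87° = 1.518436 rad
V = θ·R_c·A = 1.518436·9.9568·503.2500 = 7608.505 mm³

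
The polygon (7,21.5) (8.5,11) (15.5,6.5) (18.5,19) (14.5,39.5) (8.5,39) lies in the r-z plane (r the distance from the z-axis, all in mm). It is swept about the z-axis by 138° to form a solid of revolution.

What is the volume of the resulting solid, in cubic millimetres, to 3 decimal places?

Volume = 8200.325 mm³

Profile (r,z), 6 vertices: (7,21.5) (8.5,11) (15.5,6.5) (18.5,19) (14.5,39.5) (8.5,39)
edge 0: (7,21.5)→(8.5,11)  cross = 7·11 − 8.5·21.5 = -105.7500; (r_i+r_j)·cross = 15.5·-105.7500 = -1639.1250
edge 1: (8.5,11)→(15.5,6.5)  cross = 8.5·6.5 − 15.5·11 = -115.2500; (r_i+r_j)·cross = 24·-115.2500 = -2766.0000
edge 2: (15.5,6.5)→(18.5,19)  cross = 15.5·19 − 18.5·6.5 = 174.2500; (r_i+r_j)·cross = 34·174.2500 = 5924.5000
edge 3: (18.5,19)→(14.5,39.5)  cross = 18.5·39.5 − 14.5·19 = 455.2500; (r_i+r_j)·cross = 33·455.2500 = 15023.2500
edge 4: (14.5,39.5)→(8.5,39)  cross = 14.5·39 − 8.5·39.5 = 229.7500; (r_i+r_j)·cross = 23·229.7500 = 5284.2500
edge 5: (8.5,39)→(7,21.5)  cross = 8.5·21.5 − 7·39 = -90.2500; (r_i+r_j)·cross = 15.5·-90.2500 = -1398.8750
Σcross = 548.0000 → A = |Σcross|/2 = 274.0000 mm²
Σ(r_i+r_j)·cross = 20428.0000 → first moment M = |Σ|/6 = 3404.6667
R_c = M/A = 3404.6667/274.0000 = 12.4258 mm
θ = 138° = 2.408554 rad
V = θ·R_c·A = 2.408554·12.4258·274.0000 = 8200.325 mm³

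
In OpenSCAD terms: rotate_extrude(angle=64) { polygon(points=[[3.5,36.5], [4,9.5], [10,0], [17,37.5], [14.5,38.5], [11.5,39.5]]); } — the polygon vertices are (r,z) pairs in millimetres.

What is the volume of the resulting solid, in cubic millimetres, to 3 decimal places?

Volume = 3544.740 mm³

Profile (r,z), 6 vertices: (3.5,36.5) (4,9.5) (10,0) (17,37.5) (14.5,38.5) (11.5,39.5)
edge 0: (3.5,36.5)→(4,9.5)  cross = 3.5·9.5 − 4·36.5 = -112.7500; (r_i+r_j)·cross = 7.5·-112.7500 = -845.6250
edge 1: (4,9.5)→(10,0)  cross = 4·0 − 10·9.5 = -95.0000; (r_i+r_j)·cross = 14·-95.0000 = -1330.0000
edge 2: (10,0)→(17,37.5)  cross = 10·37.5 − 17·0 = 375.0000; (r_i+r_j)·cross = 27·375.0000 = 10125.0000
edge 3: (17,37.5)→(14.5,38.5)  cross = 17·38.5 − 14.5·37.5 = 110.7500; (r_i+r_j)·cross = 31.5·110.7500 = 3488.6250
edge 4: (14.5,38.5)→(11.5,39.5)  cross = 14.5·39.5 − 11.5·38.5 = 130.0000; (r_i+r_j)·cross = 26·130.0000 = 3380.0000
edge 5: (11.5,39.5)→(3.5,36.5)  cross = 11.5·36.5 − 3.5·39.5 = 281.5000; (r_i+r_j)·cross = 15·281.5000 = 4222.5000
Σcross = 689.5000 → A = |Σcross|/2 = 344.7500 mm²
Σ(r_i+r_j)·cross = 19040.5000 → first moment M = |Σ|/6 = 3173.4167
R_c = M/A = 3173.4167/344.7500 = 9.2050 mm
θ = 64° = 1.117011 rad
V = θ·R_c·A = 1.117011·9.2050·344.7500 = 3544.740 mm³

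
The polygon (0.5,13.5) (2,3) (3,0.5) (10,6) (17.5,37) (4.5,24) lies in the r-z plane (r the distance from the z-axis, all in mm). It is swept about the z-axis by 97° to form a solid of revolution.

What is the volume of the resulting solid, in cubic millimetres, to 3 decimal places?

Profile (r,z), 6 vertices: (0.5,13.5) (2,3) (3,0.5) (10,6) (17.5,37) (4.5,24)
edge 0: (0.5,13.5)→(2,3)  cross = 0.5·3 − 2·13.5 = -25.5000; (r_i+r_j)·cross = 2.5·-25.5000 = -63.7500
edge 1: (2,3)→(3,0.5)  cross = 2·0.5 − 3·3 = -8.0000; (r_i+r_j)·cross = 5·-8.0000 = -40.0000
edge 2: (3,0.5)→(10,6)  cross = 3·6 − 10·0.5 = 13.0000; (r_i+r_j)·cross = 13·13.0000 = 169.0000
edge 3: (10,6)→(17.5,37)  cross = 10·37 − 17.5·6 = 265.0000; (r_i+r_j)·cross = 27.5·265.0000 = 7287.5000
edge 4: (17.5,37)→(4.5,24)  cross = 17.5·24 − 4.5·37 = 253.5000; (r_i+r_j)·cross = 22·253.5000 = 5577.0000
edge 5: (4.5,24)→(0.5,13.5)  cross = 4.5·13.5 − 0.5·24 = 48.7500; (r_i+r_j)·cross = 5·48.7500 = 243.7500
Σcross = 546.7500 → A = |Σcross|/2 = 273.3750 mm²
Σ(r_i+r_j)·cross = 13173.5000 → first moment M = |Σ|/6 = 2195.5833
R_c = M/A = 2195.5833/273.3750 = 8.0314 mm
θ = 97° = 1.692969 rad
V = θ·R_c·A = 1.692969·8.0314·273.3750 = 3717.055 mm³

Volume = 3717.055 mm³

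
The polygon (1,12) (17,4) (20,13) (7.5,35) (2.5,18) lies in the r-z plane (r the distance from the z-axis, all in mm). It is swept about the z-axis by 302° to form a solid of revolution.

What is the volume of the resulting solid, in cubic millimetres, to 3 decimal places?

Volume = 16430.037 mm³

Profile (r,z), 5 vertices: (1,12) (17,4) (20,13) (7.5,35) (2.5,18)
edge 0: (1,12)→(17,4)  cross = 1·4 − 17·12 = -200.0000; (r_i+r_j)·cross = 18·-200.0000 = -3600.0000
edge 1: (17,4)→(20,13)  cross = 17·13 − 20·4 = 141.0000; (r_i+r_j)·cross = 37·141.0000 = 5217.0000
edge 2: (20,13)→(7.5,35)  cross = 20·35 − 7.5·13 = 602.5000; (r_i+r_j)·cross = 27.5·602.5000 = 16568.7500
edge 3: (7.5,35)→(2.5,18)  cross = 7.5·18 − 2.5·35 = 47.5000; (r_i+r_j)·cross = 10·47.5000 = 475.0000
edge 4: (2.5,18)→(1,12)  cross = 2.5·12 − 1·18 = 12.0000; (r_i+r_j)·cross = 3.5·12.0000 = 42.0000
Σcross = 603.0000 → A = |Σcross|/2 = 301.5000 mm²
Σ(r_i+r_j)·cross = 18702.7500 → first moment M = |Σ|/6 = 3117.1250
R_c = M/A = 3117.1250/301.5000 = 10.3387 mm
θ = 302° = 5.270894 rad
V = θ·R_c·A = 5.270894·10.3387·301.5000 = 16430.037 mm³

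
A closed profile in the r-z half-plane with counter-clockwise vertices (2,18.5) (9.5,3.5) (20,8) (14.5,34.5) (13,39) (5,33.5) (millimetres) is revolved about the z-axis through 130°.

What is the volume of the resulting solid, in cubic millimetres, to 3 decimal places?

Volume = 9742.919 mm³

Profile (r,z), 6 vertices: (2,18.5) (9.5,3.5) (20,8) (14.5,34.5) (13,39) (5,33.5)
edge 0: (2,18.5)→(9.5,3.5)  cross = 2·3.5 − 9.5·18.5 = -168.7500; (r_i+r_j)·cross = 11.5·-168.7500 = -1940.6250
edge 1: (9.5,3.5)→(20,8)  cross = 9.5·8 − 20·3.5 = 6.0000; (r_i+r_j)·cross = 29.5·6.0000 = 177.0000
edge 2: (20,8)→(14.5,34.5)  cross = 20·34.5 − 14.5·8 = 574.0000; (r_i+r_j)·cross = 34.5·574.0000 = 19803.0000
edge 3: (14.5,34.5)→(13,39)  cross = 14.5·39 − 13·34.5 = 117.0000; (r_i+r_j)·cross = 27.5·117.0000 = 3217.5000
edge 4: (13,39)→(5,33.5)  cross = 13·33.5 − 5·39 = 240.5000; (r_i+r_j)·cross = 18·240.5000 = 4329.0000
edge 5: (5,33.5)→(2,18.5)  cross = 5·18.5 − 2·33.5 = 25.5000; (r_i+r_j)·cross = 7·25.5000 = 178.5000
Σcross = 794.2500 → A = |Σcross|/2 = 397.1250 mm²
Σ(r_i+r_j)·cross = 25764.3750 → first moment M = |Σ|/6 = 4294.0625
R_c = M/A = 4294.0625/397.1250 = 10.8129 mm
θ = 130° = 2.268928 rad
V = θ·R_c·A = 2.268928·10.8129·397.1250 = 9742.919 mm³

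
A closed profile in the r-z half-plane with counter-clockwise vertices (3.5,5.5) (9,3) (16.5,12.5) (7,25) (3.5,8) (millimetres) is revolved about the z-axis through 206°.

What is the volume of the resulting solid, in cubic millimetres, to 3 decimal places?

Profile (r,z), 5 vertices: (3.5,5.5) (9,3) (16.5,12.5) (7,25) (3.5,8)
edge 0: (3.5,5.5)→(9,3)  cross = 3.5·3 − 9·5.5 = -39.0000; (r_i+r_j)·cross = 12.5·-39.0000 = -487.5000
edge 1: (9,3)→(16.5,12.5)  cross = 9·12.5 − 16.5·3 = 63.0000; (r_i+r_j)·cross = 25.5·63.0000 = 1606.5000
edge 2: (16.5,12.5)→(7,25)  cross = 16.5·25 − 7·12.5 = 325.0000; (r_i+r_j)·cross = 23.5·325.0000 = 7637.5000
edge 3: (7,25)→(3.5,8)  cross = 7·8 − 3.5·25 = -31.5000; (r_i+r_j)·cross = 10.5·-31.5000 = -330.7500
edge 4: (3.5,8)→(3.5,5.5)  cross = 3.5·5.5 − 3.5·8 = -8.7500; (r_i+r_j)·cross = 7·-8.7500 = -61.2500
Σcross = 308.7500 → A = |Σcross|/2 = 154.3750 mm²
Σ(r_i+r_j)·cross = 8364.5000 → first moment M = |Σ|/6 = 1394.0833
R_c = M/A = 1394.0833/154.3750 = 9.0305 mm
θ = 206° = 3.595378 rad
V = θ·R_c·A = 3.595378·9.0305·154.3750 = 5012.257 mm³

Volume = 5012.257 mm³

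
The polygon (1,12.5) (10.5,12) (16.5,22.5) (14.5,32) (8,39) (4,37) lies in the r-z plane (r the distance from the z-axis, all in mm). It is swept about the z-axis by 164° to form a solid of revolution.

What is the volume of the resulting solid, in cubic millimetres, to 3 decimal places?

Volume = 6976.656 mm³

Profile (r,z), 6 vertices: (1,12.5) (10.5,12) (16.5,22.5) (14.5,32) (8,39) (4,37)
edge 0: (1,12.5)→(10.5,12)  cross = 1·12 − 10.5·12.5 = -119.2500; (r_i+r_j)·cross = 11.5·-119.2500 = -1371.3750
edge 1: (10.5,12)→(16.5,22.5)  cross = 10.5·22.5 − 16.5·12 = 38.2500; (r_i+r_j)·cross = 27·38.2500 = 1032.7500
edge 2: (16.5,22.5)→(14.5,32)  cross = 16.5·32 − 14.5·22.5 = 201.7500; (r_i+r_j)·cross = 31·201.7500 = 6254.2500
edge 3: (14.5,32)→(8,39)  cross = 14.5·39 − 8·32 = 309.5000; (r_i+r_j)·cross = 22.5·309.5000 = 6963.7500
edge 4: (8,39)→(4,37)  cross = 8·37 − 4·39 = 140.0000; (r_i+r_j)·cross = 12·140.0000 = 1680.0000
edge 5: (4,37)→(1,12.5)  cross = 4·12.5 − 1·37 = 13.0000; (r_i+r_j)·cross = 5·13.0000 = 65.0000
Σcross = 583.2500 → A = |Σcross|/2 = 291.6250 mm²
Σ(r_i+r_j)·cross = 14624.3750 → first moment M = |Σ|/6 = 2437.3958
R_c = M/A = 2437.3958/291.6250 = 8.3580 mm
θ = 164° = 2.862340 rad
V = θ·R_c·A = 2.862340·8.3580·291.6250 = 6976.656 mm³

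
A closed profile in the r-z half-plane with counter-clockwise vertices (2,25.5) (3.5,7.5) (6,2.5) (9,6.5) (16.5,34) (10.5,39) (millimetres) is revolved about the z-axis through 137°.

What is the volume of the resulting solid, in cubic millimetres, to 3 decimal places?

Profile (r,z), 6 vertices: (2,25.5) (3.5,7.5) (6,2.5) (9,6.5) (16.5,34) (10.5,39)
edge 0: (2,25.5)→(3.5,7.5)  cross = 2·7.5 − 3.5·25.5 = -74.2500; (r_i+r_j)·cross = 5.5·-74.2500 = -408.3750
edge 1: (3.5,7.5)→(6,2.5)  cross = 3.5·2.5 − 6·7.5 = -36.2500; (r_i+r_j)·cross = 9.5·-36.2500 = -344.3750
edge 2: (6,2.5)→(9,6.5)  cross = 6·6.5 − 9·2.5 = 16.5000; (r_i+r_j)·cross = 15·16.5000 = 247.5000
edge 3: (9,6.5)→(16.5,34)  cross = 9·34 − 16.5·6.5 = 198.7500; (r_i+r_j)·cross = 25.5·198.7500 = 5068.1250
edge 4: (16.5,34)→(10.5,39)  cross = 16.5·39 − 10.5·34 = 286.5000; (r_i+r_j)·cross = 27·286.5000 = 7735.5000
edge 5: (10.5,39)→(2,25.5)  cross = 10.5·25.5 − 2·39 = 189.7500; (r_i+r_j)·cross = 12.5·189.7500 = 2371.8750
Σcross = 581.0000 → A = |Σcross|/2 = 290.5000 mm²
Σ(r_i+r_j)·cross = 14670.2500 → first moment M = |Σ|/6 = 2445.0417
R_c = M/A = 2445.0417/290.5000 = 8.4167 mm
θ = 137° = 2.391101 rad
V = θ·R_c·A = 2.391101·8.4167·290.5000 = 5846.342 mm³

Volume = 5846.342 mm³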